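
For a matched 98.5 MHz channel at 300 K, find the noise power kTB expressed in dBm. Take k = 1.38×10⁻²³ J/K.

P_n = kTB = 1.38×10⁻²³ × 300 × 9.85×10⁷ = 4.08×10⁻¹³ W
In dBm: 10 log₁₀(4.08×10⁻¹³ / 10⁻³) = −93.9 dBm

−93.9 dBm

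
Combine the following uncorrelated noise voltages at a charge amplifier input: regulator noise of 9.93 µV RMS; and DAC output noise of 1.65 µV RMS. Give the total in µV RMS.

Uncorrelated sources add in power (mean-square): V_tot = √(ΣV_i²)
V_tot = √[(9.93×10⁻⁶)² + (1.65×10⁻⁶)²] = 1.01×10⁻⁵ V = 10.1 µV

10.1 µV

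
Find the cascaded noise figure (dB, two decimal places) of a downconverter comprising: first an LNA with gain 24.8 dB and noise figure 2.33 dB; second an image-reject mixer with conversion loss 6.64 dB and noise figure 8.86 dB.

Convert to linear (a loss of L dB is a gain of −L dB): F_i = 10^(NF_i/10), G_i = 10^(G_i,dB/10)
  Stage 1: F_1 = 10^(2.33/10) = 1.710, G_1 = 10^(24.8/10) = 302.0
  Stage 2: F_2 = 10^(8.86/10) = 7.691, G_2 = 10^(−6.64/10) = 0.2168
Friis cascade:
  F = 1.710 + (7.691 − 1)/302.0 = 1.732
NF = 10 log₁₀(1.732) = 2.39 dB

2.39 dB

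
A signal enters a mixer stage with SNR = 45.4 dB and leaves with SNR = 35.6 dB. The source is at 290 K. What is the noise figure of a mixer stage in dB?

9.8 dB

NF (dB) = SNR_in(dB) − SNR_out(dB) when the source is at T₀
NF = 45.4 − 35.6 = 9.8 dB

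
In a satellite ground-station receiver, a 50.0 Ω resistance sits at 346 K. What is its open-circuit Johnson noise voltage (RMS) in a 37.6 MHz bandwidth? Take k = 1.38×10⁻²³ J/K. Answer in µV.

V_n = √(4kTRB)
4kTRB = 4 × 1.38×10⁻²³ × 346 × 5.00×10¹ × 3.76×10⁷ = 3.59×10⁻¹¹ V²
V_n = √(3.59×10⁻¹¹) = 5.99×10⁻⁶ V = 5.99 µV

5.99 µV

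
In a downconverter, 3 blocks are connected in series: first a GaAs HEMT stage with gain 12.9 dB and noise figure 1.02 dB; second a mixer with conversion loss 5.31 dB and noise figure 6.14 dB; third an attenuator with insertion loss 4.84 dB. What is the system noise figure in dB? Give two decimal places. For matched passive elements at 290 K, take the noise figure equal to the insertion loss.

Convert to linear (a loss of L dB is a gain of −L dB): F_i = 10^(NF_i/10), G_i = 10^(G_i,dB/10)
  Stage 1: F_1 = 10^(1.02/10) = 1.265, G_1 = 10^(12.9/10) = 19.50
  Stage 2: F_2 = 10^(6.14/10) = 4.111, G_2 = 10^(−5.31/10) = 0.2944
  Stage 3: F_3 = 10^(4.84/10) = 3.048, G_3 = 10^(−4.84/10) = 0.3281
Friis cascade:
  F = 1.265 + (4.111 − 1)/19.50 + (3.048 − 1)/5.741 = 1.781
NF = 10 log₁₀(1.781) = 2.51 dB

2.51 dB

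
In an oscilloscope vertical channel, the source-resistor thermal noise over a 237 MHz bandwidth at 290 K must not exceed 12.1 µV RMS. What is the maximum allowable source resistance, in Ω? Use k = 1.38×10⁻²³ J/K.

38.6 Ω

Johnson–Nyquist: V_n = √(4kTRB) ⇒ R = V_n² / (4kTB)
4kTB = 4 × 1.38×10⁻²³ × 290 × 2.37×10⁸ = 3.79×10⁻¹²
R = (1.21×10⁻⁵)² / 3.79×10⁻¹² = 3.86×10¹ Ω = 38.6 Ω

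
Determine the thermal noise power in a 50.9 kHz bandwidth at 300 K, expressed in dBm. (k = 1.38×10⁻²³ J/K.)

P_n = kTB = 1.38×10⁻²³ × 300 × 5.09×10⁴ = 2.11×10⁻¹⁶ W
In dBm: 10 log₁₀(2.11×10⁻¹⁶ / 10⁻³) = −126.8 dBm

−126.8 dBm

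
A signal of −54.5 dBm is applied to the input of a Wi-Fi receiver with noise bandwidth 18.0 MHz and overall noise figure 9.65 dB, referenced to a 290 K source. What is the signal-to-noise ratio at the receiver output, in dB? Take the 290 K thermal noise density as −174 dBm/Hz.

Noise floor: N = −174 + 10 log₁₀(B) + NF
10 log₁₀(1.80×10⁷) = 72.55 dB
N = −174 + 72.55 + 9.65 = −91.80 dBm
SNR = P_sig − N = −54.5 − (−91.80) = 37.30 dB → 37.3 dB

37.3 dB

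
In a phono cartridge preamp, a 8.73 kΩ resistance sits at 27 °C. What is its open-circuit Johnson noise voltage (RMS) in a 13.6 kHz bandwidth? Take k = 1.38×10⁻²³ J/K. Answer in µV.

1.40 µV

T = 27 °C + 273.15 = 300.15 K
V_n = √(4kTRB)
4kTRB = 4 × 1.38×10⁻²³ × 300.15 × 8.73×10³ × 1.36×10⁴ = 1.97×10⁻¹² V²
V_n = √(1.97×10⁻¹²) = 1.40×10⁻⁶ V = 1.40 µV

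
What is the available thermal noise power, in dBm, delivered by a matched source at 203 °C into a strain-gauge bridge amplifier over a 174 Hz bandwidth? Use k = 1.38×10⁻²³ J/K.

T = 203 °C + 273.15 = 476.15 K
P_n = kTB = 1.38×10⁻²³ × 476.15 × 1.74×10² = 1.14×10⁻¹⁸ W
In dBm: 10 log₁₀(1.14×10⁻¹⁸ / 10⁻³) = −149.4 dBm

−149.4 dBm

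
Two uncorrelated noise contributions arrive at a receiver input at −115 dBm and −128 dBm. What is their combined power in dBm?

−114.8 dBm

Convert to linear, add, convert back:
P₁ = 3.16×10⁻¹⁵ W, P₂ = 1.58×10⁻¹⁶ W
P_tot = 3.32×10⁻¹⁵ W → 10 log₁₀(P_tot / 10⁻³) = −114.8 dBm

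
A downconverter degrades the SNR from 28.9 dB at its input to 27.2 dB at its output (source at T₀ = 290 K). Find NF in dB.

1.7 dB

NF (dB) = SNR_in(dB) − SNR_out(dB) when the source is at T₀
NF = 28.9 − 27.2 = 1.7 dB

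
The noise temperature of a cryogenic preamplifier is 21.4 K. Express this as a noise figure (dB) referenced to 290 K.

0.309 dB

F = 1 + T_e/T₀ = 1 + 21.4/290 = 1.07379
NF = 10 log₁₀(1.07379) = 0.309 dB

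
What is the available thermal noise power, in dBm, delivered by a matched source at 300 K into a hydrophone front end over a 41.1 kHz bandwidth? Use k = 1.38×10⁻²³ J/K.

P_n = kTB = 1.38×10⁻²³ × 300 × 4.11×10⁴ = 1.70×10⁻¹⁶ W
In dBm: 10 log₁₀(1.70×10⁻¹⁶ / 10⁻³) = −127.7 dBm

−127.7 dBm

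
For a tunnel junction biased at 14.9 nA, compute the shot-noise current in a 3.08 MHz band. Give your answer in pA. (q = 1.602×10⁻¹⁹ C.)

I_n = √(2qI·B)
2qI·B = 2 × 1.602×10⁻¹⁹ × 1.49×10⁻⁸ × 3.08×10⁶ = 1.47×10⁻²⁰ A²
I_n = √(1.47×10⁻²⁰) = 1.21×10⁻¹⁰ A = 121 pA

121 pA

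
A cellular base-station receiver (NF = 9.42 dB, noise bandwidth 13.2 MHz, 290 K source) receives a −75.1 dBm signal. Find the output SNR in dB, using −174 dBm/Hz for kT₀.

18.3 dB

Noise floor: N = −174 + 10 log₁₀(B) + NF
10 log₁₀(1.32×10⁷) = 71.21 dB
N = −174 + 71.21 + 9.42 = −93.37 dBm
SNR = P_sig − N = −75.1 − (−93.37) = 18.27 dB → 18.3 dB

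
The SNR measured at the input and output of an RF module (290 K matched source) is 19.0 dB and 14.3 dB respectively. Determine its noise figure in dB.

4.7 dB

NF (dB) = SNR_in(dB) − SNR_out(dB) when the source is at T₀
NF = 19.0 − 14.3 = 4.7 dB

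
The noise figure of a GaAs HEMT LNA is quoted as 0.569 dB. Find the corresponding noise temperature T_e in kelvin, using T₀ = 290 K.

F = 10^(0.569/10) = 1.13999
T_e = (F − 1)·T₀ = (1.13999 − 1) × 290 = 40.6 K

40.6 K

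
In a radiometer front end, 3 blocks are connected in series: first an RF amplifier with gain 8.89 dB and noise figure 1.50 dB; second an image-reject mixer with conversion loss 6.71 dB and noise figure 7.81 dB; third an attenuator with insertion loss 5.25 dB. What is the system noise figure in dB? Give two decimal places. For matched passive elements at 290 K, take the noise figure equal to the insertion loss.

Convert to linear (a loss of L dB is a gain of −L dB): F_i = 10^(NF_i/10), G_i = 10^(G_i,dB/10)
  Stage 1: F_1 = 10^(1.50/10) = 1.413, G_1 = 10^(8.89/10) = 7.745
  Stage 2: F_2 = 10^(7.81/10) = 6.039, G_2 = 10^(−6.71/10) = 0.2133
  Stage 3: F_3 = 10^(5.25/10) = 3.350, G_3 = 10^(−5.25/10) = 0.2985
Friis cascade:
  F = 1.413 + (6.039 − 1)/7.745 + (3.350 − 1)/1.652 = 3.486
NF = 10 log₁₀(3.486) = 5.42 dB

5.42 dB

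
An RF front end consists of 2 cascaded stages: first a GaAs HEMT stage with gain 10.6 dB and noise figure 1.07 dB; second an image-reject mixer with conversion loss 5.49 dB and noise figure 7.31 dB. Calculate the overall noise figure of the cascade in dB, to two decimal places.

Convert to linear (a loss of L dB is a gain of −L dB): F_i = 10^(NF_i/10), G_i = 10^(G_i,dB/10)
  Stage 1: F_1 = 10^(1.07/10) = 1.279, G_1 = 10^(10.6/10) = 11.48
  Stage 2: F_2 = 10^(7.31/10) = 5.383, G_2 = 10^(−5.49/10) = 0.2825
Friis cascade:
  F = 1.279 + (5.383 − 1)/11.48 = 1.661
NF = 10 log₁₀(1.661) = 2.20 dB

2.20 dB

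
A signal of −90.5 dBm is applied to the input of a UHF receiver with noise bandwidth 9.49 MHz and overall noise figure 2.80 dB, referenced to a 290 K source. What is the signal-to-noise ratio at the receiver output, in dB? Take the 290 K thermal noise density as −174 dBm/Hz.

Noise floor: N = −174 + 10 log₁₀(B) + NF
10 log₁₀(9.49×10⁶) = 69.77 dB
N = −174 + 69.77 + 2.80 = −101.43 dBm
SNR = P_sig − N = −90.5 − (−101.43) = 10.93 dB → 10.9 dB

10.9 dB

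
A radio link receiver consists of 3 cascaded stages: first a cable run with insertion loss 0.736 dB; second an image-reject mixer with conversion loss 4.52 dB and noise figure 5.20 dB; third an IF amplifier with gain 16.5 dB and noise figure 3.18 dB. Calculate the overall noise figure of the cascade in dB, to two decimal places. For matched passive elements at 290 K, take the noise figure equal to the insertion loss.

8.78 dB

Convert to linear (a loss of L dB is a gain of −L dB): F_i = 10^(NF_i/10), G_i = 10^(G_i,dB/10)
  Stage 1: F_1 = 10^(0.736/10) = 1.185, G_1 = 10^(−0.736/10) = 0.8441
  Stage 2: F_2 = 10^(5.20/10) = 3.311, G_2 = 10^(−4.52/10) = 0.3532
  Stage 3: F_3 = 10^(3.18/10) = 2.080, G_3 = 10^(16.5/10) = 44.67
Friis cascade:
  F = 1.185 + (3.311 − 1)/0.8441 + (2.080 − 1)/0.2981 = 7.544
NF = 10 log₁₀(7.544) = 8.78 dB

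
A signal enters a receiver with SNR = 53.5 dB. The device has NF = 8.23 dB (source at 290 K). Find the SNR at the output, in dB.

By definition F = SNR_in/SNR_out, so in dB: SNR_out = SNR_in − NF
SNR_out = 53.5 − 8.23 = 45.27 dB

45.27 dB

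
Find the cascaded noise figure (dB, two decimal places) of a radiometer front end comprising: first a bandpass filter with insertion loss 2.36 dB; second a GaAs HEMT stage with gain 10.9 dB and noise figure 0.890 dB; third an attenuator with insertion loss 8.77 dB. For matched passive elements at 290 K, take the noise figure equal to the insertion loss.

Convert to linear (a loss of L dB is a gain of −L dB): F_i = 10^(NF_i/10), G_i = 10^(G_i,dB/10)
  Stage 1: F_1 = 10^(2.36/10) = 1.722, G_1 = 10^(−2.36/10) = 0.5808
  Stage 2: F_2 = 10^(0.890/10) = 1.227, G_2 = 10^(10.9/10) = 12.30
  Stage 3: F_3 = 10^(8.77/10) = 7.534, G_3 = 10^(−8.77/10) = 0.1327
Friis cascade:
  F = 1.722 + (1.227 − 1)/0.5808 + (7.534 − 1)/7.145 = 3.028
NF = 10 log₁₀(3.028) = 4.81 dB

4.81 dB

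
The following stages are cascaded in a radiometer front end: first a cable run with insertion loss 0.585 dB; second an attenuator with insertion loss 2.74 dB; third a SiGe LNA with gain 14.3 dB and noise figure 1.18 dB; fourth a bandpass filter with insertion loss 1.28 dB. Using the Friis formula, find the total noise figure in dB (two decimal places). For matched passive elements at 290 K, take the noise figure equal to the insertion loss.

4.55 dB

Convert to linear (a loss of L dB is a gain of −L dB): F_i = 10^(NF_i/10), G_i = 10^(G_i,dB/10)
  Stage 1: F_1 = 10^(0.585/10) = 1.144, G_1 = 10^(−0.585/10) = 0.8740
  Stage 2: F_2 = 10^(2.74/10) = 1.879, G_2 = 10^(−2.74/10) = 0.5321
  Stage 3: F_3 = 10^(1.18/10) = 1.312, G_3 = 10^(14.3/10) = 26.92
  Stage 4: F_4 = 10^(1.28/10) = 1.343, G_4 = 10^(−1.28/10) = 0.7447
Friis cascade:
  F = 1.144 + (1.879 − 1)/0.8740 + (1.312 − 1)/0.4651 + (1.343 − 1)/12.52 = 2.849
NF = 10 log₁₀(2.849) = 4.55 dB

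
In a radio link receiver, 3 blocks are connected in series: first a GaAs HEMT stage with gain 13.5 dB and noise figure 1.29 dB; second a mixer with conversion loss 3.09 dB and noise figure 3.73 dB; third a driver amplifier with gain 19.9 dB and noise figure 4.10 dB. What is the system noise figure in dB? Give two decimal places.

Convert to linear (a loss of L dB is a gain of −L dB): F_i = 10^(NF_i/10), G_i = 10^(G_i,dB/10)
  Stage 1: F_1 = 10^(1.29/10) = 1.346, G_1 = 10^(13.5/10) = 22.39
  Stage 2: F_2 = 10^(3.73/10) = 2.360, G_2 = 10^(−3.09/10) = 0.4909
  Stage 3: F_3 = 10^(4.10/10) = 2.570, G_3 = 10^(19.9/10) = 97.72
Friis cascade:
  F = 1.346 + (2.360 − 1)/22.39 + (2.570 − 1)/10.99 = 1.550
NF = 10 log₁₀(1.550) = 1.90 dB

1.90 dB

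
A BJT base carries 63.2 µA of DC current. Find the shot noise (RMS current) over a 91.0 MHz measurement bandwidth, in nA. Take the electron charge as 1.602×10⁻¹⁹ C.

42.9 nA

I_n = √(2qI·B)
2qI·B = 2 × 1.602×10⁻¹⁹ × 6.32×10⁻⁵ × 9.10×10⁷ = 1.84×10⁻¹⁵ A²
I_n = √(1.84×10⁻¹⁵) = 4.29×10⁻⁸ A = 42.9 nA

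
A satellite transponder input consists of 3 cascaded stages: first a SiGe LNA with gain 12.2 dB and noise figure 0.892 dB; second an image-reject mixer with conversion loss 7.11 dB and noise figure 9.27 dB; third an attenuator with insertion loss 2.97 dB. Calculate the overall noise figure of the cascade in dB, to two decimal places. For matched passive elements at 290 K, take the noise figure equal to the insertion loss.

2.97 dB

Convert to linear (a loss of L dB is a gain of −L dB): F_i = 10^(NF_i/10), G_i = 10^(G_i,dB/10)
  Stage 1: F_1 = 10^(0.892/10) = 1.228, G_1 = 10^(12.2/10) = 16.60
  Stage 2: F_2 = 10^(9.27/10) = 8.453, G_2 = 10^(−7.11/10) = 0.1945
  Stage 3: F_3 = 10^(2.97/10) = 1.982, G_3 = 10^(−2.97/10) = 0.5047
Friis cascade:
  F = 1.228 + (8.453 − 1)/16.60 + (1.982 − 1)/3.228 = 1.981
NF = 10 log₁₀(1.981) = 2.97 dB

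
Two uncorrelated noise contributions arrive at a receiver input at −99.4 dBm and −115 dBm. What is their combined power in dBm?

−99.3 dBm

Convert to linear, add, convert back:
P₁ = 1.15×10⁻¹³ W, P₂ = 3.16×10⁻¹⁵ W
P_tot = 1.18×10⁻¹³ W → 10 log₁₀(P_tot / 10⁻³) = −99.3 dBm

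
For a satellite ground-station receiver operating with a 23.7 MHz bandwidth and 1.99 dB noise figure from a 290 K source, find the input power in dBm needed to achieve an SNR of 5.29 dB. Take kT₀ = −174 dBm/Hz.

Sensitivity = −174 + 10 log₁₀(B) + NF + SNR_min
= −174 + 73.75 + 1.99 + 5.29
= −92.97 dBm → −93.0 dBm

−93.0 dBm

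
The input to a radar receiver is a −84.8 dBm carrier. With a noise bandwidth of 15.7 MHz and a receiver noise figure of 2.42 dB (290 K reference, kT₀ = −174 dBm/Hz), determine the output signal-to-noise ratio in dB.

14.8 dB

Noise floor: N = −174 + 10 log₁₀(B) + NF
10 log₁₀(1.57×10⁷) = 71.96 dB
N = −174 + 71.96 + 2.42 = −99.62 dBm
SNR = P_sig − N = −84.8 − (−99.62) = 14.82 dB → 14.8 dB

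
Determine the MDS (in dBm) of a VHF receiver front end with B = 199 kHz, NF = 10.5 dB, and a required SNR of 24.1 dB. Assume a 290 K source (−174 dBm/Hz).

−86.4 dBm

Sensitivity = −174 + 10 log₁₀(B) + NF + SNR_min
= −174 + 52.99 + 10.5 + 24.1
= −86.41 dBm → −86.4 dBm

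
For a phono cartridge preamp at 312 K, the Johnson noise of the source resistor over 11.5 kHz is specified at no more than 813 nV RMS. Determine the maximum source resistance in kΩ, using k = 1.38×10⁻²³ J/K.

3.34 kΩ

Johnson–Nyquist: V_n = √(4kTRB) ⇒ R = V_n² / (4kTB)
4kTB = 4 × 1.38×10⁻²³ × 312 × 1.15×10⁴ = 1.98×10⁻¹⁶
R = (8.13×10⁻⁷)² / 1.98×10⁻¹⁶ = 3.34×10³ Ω = 3.34 kΩ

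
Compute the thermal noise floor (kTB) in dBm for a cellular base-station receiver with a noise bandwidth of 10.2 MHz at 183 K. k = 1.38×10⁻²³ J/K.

−105.9 dBm

P_n = kTB = 1.38×10⁻²³ × 183 × 1.02×10⁷ = 2.58×10⁻¹⁴ W
In dBm: 10 log₁₀(2.58×10⁻¹⁴ / 10⁻³) = −105.9 dBm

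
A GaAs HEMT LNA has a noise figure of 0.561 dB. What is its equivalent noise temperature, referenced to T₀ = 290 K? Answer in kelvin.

F = 10^(0.561/10) = 1.13789
T_e = (F − 1)·T₀ = (1.13789 − 1) × 290 = 40.0 K

40.0 K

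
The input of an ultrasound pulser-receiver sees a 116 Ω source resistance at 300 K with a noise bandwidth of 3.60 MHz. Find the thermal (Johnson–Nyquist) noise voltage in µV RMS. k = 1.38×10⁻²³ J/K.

2.63 µV

V_n = √(4kTRB)
4kTRB = 4 × 1.38×10⁻²³ × 300 × 1.16×10² × 3.60×10⁶ = 6.92×10⁻¹² V²
V_n = √(6.92×10⁻¹²) = 2.63×10⁻⁶ V = 2.63 µV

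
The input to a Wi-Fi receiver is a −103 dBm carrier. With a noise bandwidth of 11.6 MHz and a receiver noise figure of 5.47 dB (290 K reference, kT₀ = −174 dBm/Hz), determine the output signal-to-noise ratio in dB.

−5.1 dB

Noise floor: N = −174 + 10 log₁₀(B) + NF
10 log₁₀(1.16×10⁷) = 70.64 dB
N = −174 + 70.64 + 5.47 = −97.89 dBm
SNR = P_sig − N = −103 − (−97.89) = −5.11 dB → −5.1 dB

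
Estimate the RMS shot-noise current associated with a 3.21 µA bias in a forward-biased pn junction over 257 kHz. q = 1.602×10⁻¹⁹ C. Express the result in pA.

I_n = √(2qI·B)
2qI·B = 2 × 1.602×10⁻¹⁹ × 3.21×10⁻⁶ × 2.57×10⁵ = 2.64×10⁻¹⁹ A²
I_n = √(2.64×10⁻¹⁹) = 5.14×10⁻¹⁰ A = 514 pA

514 pA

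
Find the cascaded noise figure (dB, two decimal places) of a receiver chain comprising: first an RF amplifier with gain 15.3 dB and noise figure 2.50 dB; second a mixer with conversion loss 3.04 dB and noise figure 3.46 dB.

2.59 dB

Convert to linear (a loss of L dB is a gain of −L dB): F_i = 10^(NF_i/10), G_i = 10^(G_i,dB/10)
  Stage 1: F_1 = 10^(2.50/10) = 1.778, G_1 = 10^(15.3/10) = 33.88
  Stage 2: F_2 = 10^(3.46/10) = 2.218, G_2 = 10^(−3.04/10) = 0.4966
Friis cascade:
  F = 1.778 + (2.218 − 1)/33.88 = 1.814
NF = 10 log₁₀(1.814) = 2.59 dB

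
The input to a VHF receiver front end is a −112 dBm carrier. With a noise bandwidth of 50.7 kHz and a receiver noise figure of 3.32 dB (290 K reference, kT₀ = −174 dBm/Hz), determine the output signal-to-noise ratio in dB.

11.6 dB

Noise floor: N = −174 + 10 log₁₀(B) + NF
10 log₁₀(5.07×10⁴) = 47.05 dB
N = −174 + 47.05 + 3.32 = −123.63 dBm
SNR = P_sig − N = −112 − (−123.63) = 11.63 dB → 11.6 dB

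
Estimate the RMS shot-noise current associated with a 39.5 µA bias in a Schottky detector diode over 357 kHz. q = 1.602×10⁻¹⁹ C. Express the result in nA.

I_n = √(2qI·B)
2qI·B = 2 × 1.602×10⁻¹⁹ × 3.95×10⁻⁵ × 3.57×10⁵ = 4.52×10⁻¹⁸ A²
I_n = √(4.52×10⁻¹⁸) = 2.13×10⁻⁹ A = 2.13 nA

2.13 nA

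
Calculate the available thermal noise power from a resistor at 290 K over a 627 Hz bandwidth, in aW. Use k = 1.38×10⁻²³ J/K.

2.51 aW

P_n = kTB = 1.38×10⁻²³ × 290 × 6.27×10² = 2.51×10⁻¹⁸ W = 2.51 aW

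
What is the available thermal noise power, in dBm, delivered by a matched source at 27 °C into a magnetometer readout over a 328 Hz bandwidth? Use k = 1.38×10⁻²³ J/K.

−148.7 dBm

T = 27 °C + 273.15 = 300.15 K
P_n = kTB = 1.38×10⁻²³ × 300.15 × 3.28×10² = 1.36×10⁻¹⁸ W
In dBm: 10 log₁₀(1.36×10⁻¹⁸ / 10⁻³) = −148.7 dBm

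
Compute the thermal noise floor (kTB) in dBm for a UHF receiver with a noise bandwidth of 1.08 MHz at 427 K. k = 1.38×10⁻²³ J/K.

−112.0 dBm

P_n = kTB = 1.38×10⁻²³ × 427 × 1.08×10⁶ = 6.36×10⁻¹⁵ W
In dBm: 10 log₁₀(6.36×10⁻¹⁵ / 10⁻³) = −112.0 dBm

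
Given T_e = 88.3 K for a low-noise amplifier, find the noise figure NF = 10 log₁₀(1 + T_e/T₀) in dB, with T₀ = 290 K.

F = 1 + T_e/T₀ = 1 + 88.3/290 = 1.30448
NF = 10 log₁₀(1.30448) = 1.15 dB

1.15 dB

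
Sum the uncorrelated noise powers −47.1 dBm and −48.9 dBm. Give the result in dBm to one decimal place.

Convert to linear, add, convert back:
P₁ = 1.95×10⁻⁸ W, P₂ = 1.29×10⁻⁸ W
P_tot = 3.24×10⁻⁸ W → 10 log₁₀(P_tot / 10⁻³) = −44.9 dBm

−44.9 dBm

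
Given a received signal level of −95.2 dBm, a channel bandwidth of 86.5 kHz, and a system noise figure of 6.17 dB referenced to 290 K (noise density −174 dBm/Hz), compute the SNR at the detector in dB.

23.3 dB

Noise floor: N = −174 + 10 log₁₀(B) + NF
10 log₁₀(8.65×10⁴) = 49.37 dB
N = −174 + 49.37 + 6.17 = −118.46 dBm
SNR = P_sig − N = −95.2 − (−118.46) = 23.26 dB → 23.3 dB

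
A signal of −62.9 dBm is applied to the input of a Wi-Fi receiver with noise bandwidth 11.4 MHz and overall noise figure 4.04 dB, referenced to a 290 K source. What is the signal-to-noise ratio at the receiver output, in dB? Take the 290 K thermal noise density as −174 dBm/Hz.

Noise floor: N = −174 + 10 log₁₀(B) + NF
10 log₁₀(1.14×10⁷) = 70.57 dB
N = −174 + 70.57 + 4.04 = −99.39 dBm
SNR = P_sig − N = −62.9 − (−99.39) = 36.49 dB → 36.5 dB

36.5 dB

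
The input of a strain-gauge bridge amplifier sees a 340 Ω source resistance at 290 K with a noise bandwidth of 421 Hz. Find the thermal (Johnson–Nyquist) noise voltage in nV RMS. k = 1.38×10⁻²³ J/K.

V_n = √(4kTRB)
4kTRB = 4 × 1.38×10⁻²³ × 290 × 3.40×10² × 4.21×10² = 2.29×10⁻¹⁵ V²
V_n = √(2.29×10⁻¹⁵) = 4.79×10⁻⁸ V = 47.9 nV

47.9 nV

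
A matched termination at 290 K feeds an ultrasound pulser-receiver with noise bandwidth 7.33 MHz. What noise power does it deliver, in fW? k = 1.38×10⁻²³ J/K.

P_n = kTB = 1.38×10⁻²³ × 290 × 7.33×10⁶ = 2.93×10⁻¹⁴ W = 29.3 fW

29.3 fW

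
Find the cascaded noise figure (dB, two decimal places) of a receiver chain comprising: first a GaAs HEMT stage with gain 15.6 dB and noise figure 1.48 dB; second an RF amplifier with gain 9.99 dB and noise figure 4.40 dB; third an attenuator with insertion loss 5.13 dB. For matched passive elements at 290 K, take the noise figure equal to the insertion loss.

Convert to linear (a loss of L dB is a gain of −L dB): F_i = 10^(NF_i/10), G_i = 10^(G_i,dB/10)
  Stage 1: F_1 = 10^(1.48/10) = 1.406, G_1 = 10^(15.6/10) = 36.31
  Stage 2: F_2 = 10^(4.40/10) = 2.754, G_2 = 10^(9.99/10) = 9.977
  Stage 3: F_3 = 10^(5.13/10) = 3.258, G_3 = 10^(−5.13/10) = 0.3069
Friis cascade:
  F = 1.406 + (2.754 − 1)/36.31 + (3.258 − 1)/362.2 = 1.461
NF = 10 log₁₀(1.461) = 1.65 dB

1.65 dB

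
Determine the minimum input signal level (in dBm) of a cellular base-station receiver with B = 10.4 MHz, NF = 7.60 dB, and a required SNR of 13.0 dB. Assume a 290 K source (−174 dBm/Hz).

Sensitivity = −174 + 10 log₁₀(B) + NF + SNR_min
= −174 + 70.17 + 7.60 + 13.0
= −83.23 dBm → −83.2 dBm

−83.2 dBm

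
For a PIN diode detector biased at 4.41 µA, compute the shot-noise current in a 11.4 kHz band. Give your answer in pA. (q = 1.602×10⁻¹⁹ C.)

I_n = √(2qI·B)
2qI·B = 2 × 1.602×10⁻¹⁹ × 4.41×10⁻⁶ × 1.14×10⁴ = 1.61×10⁻²⁰ A²
I_n = √(1.61×10⁻²⁰) = 1.27×10⁻¹⁰ A = 127 pA

127 pA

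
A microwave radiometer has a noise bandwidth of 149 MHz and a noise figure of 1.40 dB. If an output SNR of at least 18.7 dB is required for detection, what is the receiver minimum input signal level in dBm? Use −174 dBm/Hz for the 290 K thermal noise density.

−72.2 dBm

Sensitivity = −174 + 10 log₁₀(B) + NF + SNR_min
= −174 + 81.73 + 1.40 + 18.7
= −72.17 dBm → −72.2 dBm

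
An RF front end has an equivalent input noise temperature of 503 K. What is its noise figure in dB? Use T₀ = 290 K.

F = 1 + T_e/T₀ = 1 + 503/290 = 2.73448
NF = 10 log₁₀(2.73448) = 4.37 dB

4.37 dB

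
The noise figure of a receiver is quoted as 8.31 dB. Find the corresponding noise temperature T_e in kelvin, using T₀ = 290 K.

F = 10^(8.31/10) = 6.77642
T_e = (F − 1)·T₀ = (6.77642 − 1) × 290 = 1675 K

1675 K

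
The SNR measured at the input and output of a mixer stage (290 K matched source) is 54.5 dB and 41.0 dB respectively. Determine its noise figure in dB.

NF (dB) = SNR_in(dB) − SNR_out(dB) when the source is at T₀
NF = 54.5 − 41.0 = 13.5 dB

13.5 dB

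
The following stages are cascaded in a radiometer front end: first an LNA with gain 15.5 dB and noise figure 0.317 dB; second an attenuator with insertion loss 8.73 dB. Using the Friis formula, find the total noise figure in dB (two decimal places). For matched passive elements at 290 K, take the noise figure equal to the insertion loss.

Convert to linear (a loss of L dB is a gain of −L dB): F_i = 10^(NF_i/10), G_i = 10^(G_i,dB/10)
  Stage 1: F_1 = 10^(0.317/10) = 1.076, G_1 = 10^(15.5/10) = 35.48
  Stage 2: F_2 = 10^(8.73/10) = 7.464, G_2 = 10^(−8.73/10) = 0.1340
Friis cascade:
  F = 1.076 + (7.464 − 1)/35.48 = 1.258
NF = 10 log₁₀(1.258) = 1.00 dB

1.00 dB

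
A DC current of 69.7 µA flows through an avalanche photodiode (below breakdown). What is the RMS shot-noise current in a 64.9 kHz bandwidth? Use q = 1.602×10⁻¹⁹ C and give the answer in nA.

I_n = √(2qI·B)
2qI·B = 2 × 1.602×10⁻¹⁹ × 6.97×10⁻⁵ × 6.49×10⁴ = 1.45×10⁻¹⁸ A²
I_n = √(1.45×10⁻¹⁸) = 1.20×10⁻⁹ A = 1.20 nA

1.20 nA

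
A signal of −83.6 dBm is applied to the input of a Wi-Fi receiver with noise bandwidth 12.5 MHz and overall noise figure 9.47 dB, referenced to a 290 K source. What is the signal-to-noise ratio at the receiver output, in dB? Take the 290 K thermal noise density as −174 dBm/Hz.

Noise floor: N = −174 + 10 log₁₀(B) + NF
10 log₁₀(1.25×10⁷) = 70.97 dB
N = −174 + 70.97 + 9.47 = −93.56 dBm
SNR = P_sig − N = −83.6 − (−93.56) = 9.96 dB → 10.0 dB

10.0 dB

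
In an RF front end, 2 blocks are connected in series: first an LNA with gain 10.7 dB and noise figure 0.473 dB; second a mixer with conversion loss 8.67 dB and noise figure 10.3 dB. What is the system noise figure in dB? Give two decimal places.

2.88 dB

Convert to linear (a loss of L dB is a gain of −L dB): F_i = 10^(NF_i/10), G_i = 10^(G_i,dB/10)
  Stage 1: F_1 = 10^(0.473/10) = 1.115, G_1 = 10^(10.7/10) = 11.75
  Stage 2: F_2 = 10^(10.3/10) = 10.72, G_2 = 10^(−8.67/10) = 0.1358
Friis cascade:
  F = 1.115 + (10.72 − 1)/11.75 = 1.942
NF = 10 log₁₀(1.942) = 2.88 dB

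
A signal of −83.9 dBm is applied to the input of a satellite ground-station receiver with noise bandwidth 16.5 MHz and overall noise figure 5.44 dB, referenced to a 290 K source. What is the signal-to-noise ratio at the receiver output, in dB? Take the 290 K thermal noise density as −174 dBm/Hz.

Noise floor: N = −174 + 10 log₁₀(B) + NF
10 log₁₀(1.65×10⁷) = 72.17 dB
N = −174 + 72.17 + 5.44 = −96.39 dBm
SNR = P_sig − N = −83.9 − (−96.39) = 12.49 dB → 12.5 dB

12.5 dB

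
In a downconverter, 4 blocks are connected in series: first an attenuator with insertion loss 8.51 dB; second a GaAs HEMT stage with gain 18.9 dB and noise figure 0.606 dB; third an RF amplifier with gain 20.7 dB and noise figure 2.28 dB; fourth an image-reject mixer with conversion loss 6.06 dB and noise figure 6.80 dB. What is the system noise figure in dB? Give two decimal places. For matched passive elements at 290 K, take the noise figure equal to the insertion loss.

Convert to linear (a loss of L dB is a gain of −L dB): F_i = 10^(NF_i/10), G_i = 10^(G_i,dB/10)
  Stage 1: F_1 = 10^(8.51/10) = 7.096, G_1 = 10^(−8.51/10) = 0.1409
  Stage 2: F_2 = 10^(0.606/10) = 1.150, G_2 = 10^(18.9/10) = 77.62
  Stage 3: F_3 = 10^(2.28/10) = 1.690, G_3 = 10^(20.7/10) = 117.5
  Stage 4: F_4 = 10^(6.80/10) = 4.786, G_4 = 10^(−6.06/10) = 0.2477
Friis cascade:
  F = 7.096 + (1.150 − 1)/0.1409 + (1.690 − 1)/10.94 + (4.786 − 1)/1285 = 8.224
NF = 10 log₁₀(8.224) = 9.15 dB

9.15 dB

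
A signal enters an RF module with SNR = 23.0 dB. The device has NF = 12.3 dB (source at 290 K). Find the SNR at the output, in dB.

10.7 dB

By definition F = SNR_in/SNR_out, so in dB: SNR_out = SNR_in − NF
SNR_out = 23.0 − 12.3 = 10.7 dB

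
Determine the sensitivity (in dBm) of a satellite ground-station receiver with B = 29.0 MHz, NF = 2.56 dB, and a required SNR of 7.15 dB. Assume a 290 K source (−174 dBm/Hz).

−89.7 dBm

Sensitivity = −174 + 10 log₁₀(B) + NF + SNR_min
= −174 + 74.62 + 2.56 + 7.15
= −89.67 dBm → −89.7 dBm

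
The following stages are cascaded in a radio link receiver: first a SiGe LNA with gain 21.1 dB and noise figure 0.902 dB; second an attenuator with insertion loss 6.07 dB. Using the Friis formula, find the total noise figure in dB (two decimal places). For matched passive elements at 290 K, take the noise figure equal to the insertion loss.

0.98 dB

Convert to linear (a loss of L dB is a gain of −L dB): F_i = 10^(NF_i/10), G_i = 10^(G_i,dB/10)
  Stage 1: F_1 = 10^(0.902/10) = 1.231, G_1 = 10^(21.1/10) = 128.8
  Stage 2: F_2 = 10^(6.07/10) = 4.046, G_2 = 10^(−6.07/10) = 0.2472
Friis cascade:
  F = 1.231 + (4.046 − 1)/128.8 = 1.254
NF = 10 log₁₀(1.254) = 0.98 dB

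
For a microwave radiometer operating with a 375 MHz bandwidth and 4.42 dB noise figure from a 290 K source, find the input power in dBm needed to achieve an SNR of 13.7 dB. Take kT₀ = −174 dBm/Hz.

Sensitivity = −174 + 10 log₁₀(B) + NF + SNR_min
= −174 + 85.74 + 4.42 + 13.7
= −70.14 dBm → −70.1 dBm

−70.1 dBm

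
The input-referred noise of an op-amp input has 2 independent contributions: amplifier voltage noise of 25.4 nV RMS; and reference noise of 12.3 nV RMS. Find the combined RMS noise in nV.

28.2 nV

Uncorrelated sources add in power (mean-square): V_tot = √(ΣV_i²)
V_tot = √[(2.54×10⁻⁸)² + (1.23×10⁻⁸)²] = 2.82×10⁻⁸ V = 28.2 nV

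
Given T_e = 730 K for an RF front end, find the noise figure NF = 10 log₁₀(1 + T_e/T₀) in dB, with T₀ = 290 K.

5.46 dB

F = 1 + T_e/T₀ = 1 + 730/290 = 3.51724
NF = 10 log₁₀(3.51724) = 5.46 dB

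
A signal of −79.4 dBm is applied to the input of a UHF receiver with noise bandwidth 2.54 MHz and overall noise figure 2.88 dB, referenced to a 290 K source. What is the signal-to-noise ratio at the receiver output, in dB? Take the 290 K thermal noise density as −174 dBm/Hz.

27.7 dB

Noise floor: N = −174 + 10 log₁₀(B) + NF
10 log₁₀(2.54×10⁶) = 64.05 dB
N = −174 + 64.05 + 2.88 = −107.07 dBm
SNR = P_sig − N = −79.4 − (−107.07) = 27.67 dB → 27.7 dB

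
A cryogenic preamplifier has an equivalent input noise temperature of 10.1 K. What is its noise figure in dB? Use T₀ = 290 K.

0.149 dB

F = 1 + T_e/T₀ = 1 + 10.1/290 = 1.03483
NF = 10 log₁₀(1.03483) = 0.149 dB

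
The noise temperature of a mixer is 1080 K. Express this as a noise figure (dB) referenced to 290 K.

F = 1 + T_e/T₀ = 1 + 1080/290 = 4.72414
NF = 10 log₁₀(4.72414) = 6.74 dB

6.74 dB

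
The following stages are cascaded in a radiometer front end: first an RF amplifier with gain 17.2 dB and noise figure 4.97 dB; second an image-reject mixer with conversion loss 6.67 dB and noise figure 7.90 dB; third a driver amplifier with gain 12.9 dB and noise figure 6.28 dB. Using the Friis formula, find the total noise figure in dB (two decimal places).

5.47 dB

Convert to linear (a loss of L dB is a gain of −L dB): F_i = 10^(NF_i/10), G_i = 10^(G_i,dB/10)
  Stage 1: F_1 = 10^(4.97/10) = 3.141, G_1 = 10^(17.2/10) = 52.48
  Stage 2: F_2 = 10^(7.90/10) = 6.166, G_2 = 10^(−6.67/10) = 0.2153
  Stage 3: F_3 = 10^(6.28/10) = 4.246, G_3 = 10^(12.9/10) = 19.50
Friis cascade:
  F = 3.141 + (6.166 − 1)/52.48 + (4.246 − 1)/11.30 = 3.526
NF = 10 log₁₀(3.526) = 5.47 dB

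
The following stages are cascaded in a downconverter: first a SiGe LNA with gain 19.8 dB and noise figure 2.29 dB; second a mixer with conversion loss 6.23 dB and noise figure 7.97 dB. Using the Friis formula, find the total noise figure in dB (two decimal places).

2.43 dB

Convert to linear (a loss of L dB is a gain of −L dB): F_i = 10^(NF_i/10), G_i = 10^(G_i,dB/10)
  Stage 1: F_1 = 10^(2.29/10) = 1.694, G_1 = 10^(19.8/10) = 95.50
  Stage 2: F_2 = 10^(7.97/10) = 6.266, G_2 = 10^(−6.23/10) = 0.2382
Friis cascade:
  F = 1.694 + (6.266 − 1)/95.50 = 1.749
NF = 10 log₁₀(1.749) = 2.43 dB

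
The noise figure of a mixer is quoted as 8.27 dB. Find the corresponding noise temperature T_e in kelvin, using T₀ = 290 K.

1657 K

F = 10^(8.27/10) = 6.71429
T_e = (F − 1)·T₀ = (6.71429 − 1) × 290 = 1657 K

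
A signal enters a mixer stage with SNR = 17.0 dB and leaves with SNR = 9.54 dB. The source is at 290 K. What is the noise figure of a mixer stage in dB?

7.46 dB

NF (dB) = SNR_in(dB) − SNR_out(dB) when the source is at T₀
NF = 17.0 − 9.54 = 7.46 dB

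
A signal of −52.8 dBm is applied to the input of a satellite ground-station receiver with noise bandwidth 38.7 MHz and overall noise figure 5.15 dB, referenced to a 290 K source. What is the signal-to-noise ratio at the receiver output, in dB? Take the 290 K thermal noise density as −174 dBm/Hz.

40.2 dB

Noise floor: N = −174 + 10 log₁₀(B) + NF
10 log₁₀(3.87×10⁷) = 75.88 dB
N = −174 + 75.88 + 5.15 = −92.97 dBm
SNR = P_sig − N = −52.8 − (−92.97) = 40.17 dB → 40.2 dB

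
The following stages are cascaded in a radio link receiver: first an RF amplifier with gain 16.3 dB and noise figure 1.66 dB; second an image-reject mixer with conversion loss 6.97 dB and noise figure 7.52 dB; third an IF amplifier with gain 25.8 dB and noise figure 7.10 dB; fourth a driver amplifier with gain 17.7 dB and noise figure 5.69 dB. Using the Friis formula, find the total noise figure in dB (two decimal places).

Convert to linear (a loss of L dB is a gain of −L dB): F_i = 10^(NF_i/10), G_i = 10^(G_i,dB/10)
  Stage 1: F_1 = 10^(1.66/10) = 1.466, G_1 = 10^(16.3/10) = 42.66
  Stage 2: F_2 = 10^(7.52/10) = 5.649, G_2 = 10^(−6.97/10) = 0.2009
  Stage 3: F_3 = 10^(7.10/10) = 5.129, G_3 = 10^(25.8/10) = 380.2
  Stage 4: F_4 = 10^(5.69/10) = 3.707, G_4 = 10^(17.7/10) = 58.88
Friis cascade:
  F = 1.466 + (5.649 − 1)/42.66 + (5.129 − 1)/8.570 + (3.707 − 1)/3258 = 2.057
NF = 10 log₁₀(2.057) = 3.13 dB

3.13 dB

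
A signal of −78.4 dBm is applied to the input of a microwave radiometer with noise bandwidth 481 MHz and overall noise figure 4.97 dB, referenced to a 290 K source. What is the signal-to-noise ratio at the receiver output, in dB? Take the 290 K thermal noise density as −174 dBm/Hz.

Noise floor: N = −174 + 10 log₁₀(B) + NF
10 log₁₀(4.81×10⁸) = 86.82 dB
N = −174 + 86.82 + 4.97 = −82.21 dBm
SNR = P_sig − N = −78.4 − (−82.21) = 3.81 dB → 3.8 dB

3.8 dB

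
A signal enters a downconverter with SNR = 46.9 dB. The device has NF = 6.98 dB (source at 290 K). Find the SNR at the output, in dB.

By definition F = SNR_in/SNR_out, so in dB: SNR_out = SNR_in − NF
SNR_out = 46.9 − 6.98 = 39.92 dB

39.92 dB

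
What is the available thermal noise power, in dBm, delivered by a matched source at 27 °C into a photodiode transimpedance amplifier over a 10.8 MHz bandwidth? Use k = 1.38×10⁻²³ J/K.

T = 27 °C + 273.15 = 300.15 K
P_n = kTB = 1.38×10⁻²³ × 300.15 × 1.08×10⁷ = 4.47×10⁻¹⁴ W
In dBm: 10 log₁₀(4.47×10⁻¹⁴ / 10⁻³) = −103.5 dBm

−103.5 dBm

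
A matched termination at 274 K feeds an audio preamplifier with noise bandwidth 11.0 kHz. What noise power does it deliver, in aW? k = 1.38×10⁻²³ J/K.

P_n = kTB = 1.38×10⁻²³ × 274 × 1.10×10⁴ = 4.16×10⁻¹⁷ W = 41.6 aW

41.6 aW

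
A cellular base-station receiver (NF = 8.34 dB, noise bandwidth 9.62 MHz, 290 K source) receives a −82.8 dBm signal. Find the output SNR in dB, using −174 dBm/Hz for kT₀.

Noise floor: N = −174 + 10 log₁₀(B) + NF
10 log₁₀(9.62×10⁶) = 69.83 dB
N = −174 + 69.83 + 8.34 = −95.83 dBm
SNR = P_sig − N = −82.8 − (−95.83) = 13.03 dB → 13.0 dB

13.0 dB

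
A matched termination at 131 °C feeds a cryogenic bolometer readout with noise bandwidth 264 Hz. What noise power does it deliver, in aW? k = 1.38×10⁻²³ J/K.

T = 131 °C + 273.15 = 404.15 K
P_n = kTB = 1.38×10⁻²³ × 404.15 × 2.64×10² = 1.47×10⁻¹⁸ W = 1.47 aW

1.47 aW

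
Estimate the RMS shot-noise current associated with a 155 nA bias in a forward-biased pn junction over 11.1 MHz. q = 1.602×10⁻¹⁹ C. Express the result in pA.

742 pA

I_n = √(2qI·B)
2qI·B = 2 × 1.602×10⁻¹⁹ × 1.55×10⁻⁷ × 1.11×10⁷ = 5.51×10⁻¹⁹ A²
I_n = √(5.51×10⁻¹⁹) = 7.42×10⁻¹⁰ A = 742 pA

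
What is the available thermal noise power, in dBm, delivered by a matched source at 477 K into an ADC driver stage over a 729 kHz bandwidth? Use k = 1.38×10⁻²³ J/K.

P_n = kTB = 1.38×10⁻²³ × 477 × 7.29×10⁵ = 4.80×10⁻¹⁵ W
In dBm: 10 log₁₀(4.80×10⁻¹⁵ / 10⁻³) = −113.2 dBm

−113.2 dBm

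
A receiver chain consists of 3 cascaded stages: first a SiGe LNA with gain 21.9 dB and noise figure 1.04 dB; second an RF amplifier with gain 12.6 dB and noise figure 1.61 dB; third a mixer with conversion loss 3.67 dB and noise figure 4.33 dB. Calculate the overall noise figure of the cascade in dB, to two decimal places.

1.05 dB

Convert to linear (a loss of L dB is a gain of −L dB): F_i = 10^(NF_i/10), G_i = 10^(G_i,dB/10)
  Stage 1: F_1 = 10^(1.04/10) = 1.271, G_1 = 10^(21.9/10) = 154.9
  Stage 2: F_2 = 10^(1.61/10) = 1.449, G_2 = 10^(12.6/10) = 18.20
  Stage 3: F_3 = 10^(4.33/10) = 2.710, G_3 = 10^(−3.67/10) = 0.4295
Friis cascade:
  F = 1.271 + (1.449 − 1)/154.9 + (2.710 − 1)/2818 = 1.274
NF = 10 log₁₀(1.274) = 1.05 dB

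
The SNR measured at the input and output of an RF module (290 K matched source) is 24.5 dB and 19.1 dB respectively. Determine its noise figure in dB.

5.4 dB

NF (dB) = SNR_in(dB) − SNR_out(dB) when the source is at T₀
NF = 24.5 − 19.1 = 5.4 dB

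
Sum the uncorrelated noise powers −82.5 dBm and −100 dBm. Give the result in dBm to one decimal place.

−82.4 dBm

Convert to linear, add, convert back:
P₁ = 5.62×10⁻¹² W, P₂ = 1.00×10⁻¹³ W
P_tot = 5.72×10⁻¹² W → 10 log₁₀(P_tot / 10⁻³) = −82.4 dBm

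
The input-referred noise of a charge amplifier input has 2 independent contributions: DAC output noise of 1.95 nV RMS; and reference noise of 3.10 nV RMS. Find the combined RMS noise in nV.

Uncorrelated sources add in power (mean-square): V_tot = √(ΣV_i²)
V_tot = √[(1.95×10⁻⁹)² + (3.10×10⁻⁹)²] = 3.66×10⁻⁹ V = 3.66 nV

3.66 nV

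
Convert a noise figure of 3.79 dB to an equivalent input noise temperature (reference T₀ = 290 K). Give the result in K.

404 K

F = 10^(3.79/10) = 2.39332
T_e = (F − 1)·T₀ = (2.39332 − 1) × 290 = 404 K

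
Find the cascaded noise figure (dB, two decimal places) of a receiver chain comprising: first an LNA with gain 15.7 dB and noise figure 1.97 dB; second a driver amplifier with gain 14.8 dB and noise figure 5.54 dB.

Convert to linear (a loss of L dB is a gain of −L dB): F_i = 10^(NF_i/10), G_i = 10^(G_i,dB/10)
  Stage 1: F_1 = 10^(1.97/10) = 1.574, G_1 = 10^(15.7/10) = 37.15
  Stage 2: F_2 = 10^(5.54/10) = 3.581, G_2 = 10^(14.8/10) = 30.20
Friis cascade:
  F = 1.574 + (3.581 − 1)/37.15 = 1.643
NF = 10 log₁₀(1.643) = 2.16 dB

2.16 dB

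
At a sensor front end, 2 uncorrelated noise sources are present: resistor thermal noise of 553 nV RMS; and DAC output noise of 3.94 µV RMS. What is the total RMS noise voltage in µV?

3.98 µV

Uncorrelated sources add in power (mean-square): V_tot = √(ΣV_i²)
V_tot = √[(5.53×10⁻⁷)² + (3.94×10⁻⁶)²] = 3.98×10⁻⁶ V = 3.98 µV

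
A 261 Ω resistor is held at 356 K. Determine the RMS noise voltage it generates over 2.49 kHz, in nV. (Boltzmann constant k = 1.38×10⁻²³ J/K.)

113 nV

V_n = √(4kTRB)
4kTRB = 4 × 1.38×10⁻²³ × 356 × 2.61×10² × 2.49×10³ = 1.28×10⁻¹⁴ V²
V_n = √(1.28×10⁻¹⁴) = 1.13×10⁻⁷ V = 113 nV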